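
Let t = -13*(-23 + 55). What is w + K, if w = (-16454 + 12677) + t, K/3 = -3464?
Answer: -14585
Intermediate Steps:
K = -10392 (K = 3*(-3464) = -10392)
t = -416 (t = -13*32 = -416)
w = -4193 (w = (-16454 + 12677) - 416 = -3777 - 416 = -4193)
w + K = -4193 - 10392 = -14585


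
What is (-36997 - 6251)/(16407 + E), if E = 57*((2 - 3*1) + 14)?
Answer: -3604/1429 ≈ -2.5220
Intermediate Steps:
E = 741 (E = 57*((2 - 3) + 14) = 57*(-1 + 14) = 57*13 = 741)
(-36997 - 6251)/(16407 + E) = (-36997 - 6251)/(16407 + 741) = -43248/17148 = -43248*1/17148 = -3604/1429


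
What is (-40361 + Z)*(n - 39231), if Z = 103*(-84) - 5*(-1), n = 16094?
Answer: 1133898096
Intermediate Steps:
Z = -8647 (Z = -8652 + 5 = -8647)
(-40361 + Z)*(n - 39231) = (-40361 - 8647)*(16094 - 39231) = -49008*(-23137) = 1133898096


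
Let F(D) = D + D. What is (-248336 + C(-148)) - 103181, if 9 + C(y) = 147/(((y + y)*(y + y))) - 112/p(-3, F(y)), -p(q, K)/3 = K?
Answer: -92397938759/262848 ≈ -3.5153e+5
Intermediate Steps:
F(D) = 2*D
p(q, K) = -3*K
C(y) = -9 + 56/(3*y) + 147/(4*y²) (C(y) = -9 + (147/(((y + y)*(y + y))) - 112*(-1/(6*y))) = -9 + (147/(((2*y)*(2*y))) - 112*(-1/(6*y))) = -9 + (147/((4*y²)) - (-56)/(3*y)) = -9 + (147*(1/(4*y²)) + 56/(3*y)) = -9 + (147/(4*y²) + 56/(3*y)) = -9 + (56/(3*y) + 147/(4*y²)) = -9 + 56/(3*y) + 147/(4*y²))
(-248336 + C(-148)) - 103181 = (-248336 + (-9 + (56/3)/(-148) + (147/4)/(-148)²)) - 103181 = (-248336 + (-9 + (56/3)*(-1/148) + (147/4)*(1/21904))) - 103181 = (-248336 + (-9 - 14/111 + 147/87616)) - 103181 = (-248336 - 2398343/262848) - 103181 = -65277019271/262848 - 103181 = -92397938759/262848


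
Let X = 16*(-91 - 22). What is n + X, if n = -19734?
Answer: -21542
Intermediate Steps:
X = -1808 (X = 16*(-113) = -1808)
n + X = -19734 - 1808 = -21542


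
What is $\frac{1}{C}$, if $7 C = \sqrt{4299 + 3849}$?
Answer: $\frac{\sqrt{2037}}{582} \approx 0.077548$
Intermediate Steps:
$C = \frac{2 \sqrt{2037}}{7}$ ($C = \frac{\sqrt{4299 + 3849}}{7} = \frac{\sqrt{8148}}{7} = \frac{2 \sqrt{2037}}{7} \approx 12.895$)
$\frac{1}{C} = \frac{1}{\frac{2}{7} \sqrt{2037}} = \frac{\sqrt{2037}}{582}$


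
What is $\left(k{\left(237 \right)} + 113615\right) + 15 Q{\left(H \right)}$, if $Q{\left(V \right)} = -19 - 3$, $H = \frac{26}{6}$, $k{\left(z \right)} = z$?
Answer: $113522$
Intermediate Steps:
$H = \frac{13}{3}$ ($H = 26 \cdot \frac{1}{6} = \frac{13}{3} \approx 4.3333$)
$Q{\left(V \right)} = -22$ ($Q{\left(V \right)} = -19 - 3 = -22$)
$\left(k{\left(237 \right)} + 113615\right) + 15 Q{\left(H \right)} = \left(237 + 113615\right) + 15 \left(-22\right) = 113852 - 330 = 113522$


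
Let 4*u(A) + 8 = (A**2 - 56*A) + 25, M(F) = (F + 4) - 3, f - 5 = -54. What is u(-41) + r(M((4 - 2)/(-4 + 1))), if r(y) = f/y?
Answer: 1703/2 ≈ 851.50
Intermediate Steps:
f = -49 (f = 5 - 54 = -49)
M(F) = 1 + F (M(F) = (4 + F) - 3 = 1 + F)
r(y) = -49/y
u(A) = 17/4 - 14*A + A**2/4 (u(A) = -2 + ((A**2 - 56*A) + 25)/4 = -2 + (25 + A**2 - 56*A)/4 = -2 + (25/4 - 14*A + A**2/4) = 17/4 - 14*A + A**2/4)
u(-41) + r(M((4 - 2)/(-4 + 1))) = (17/4 - 14*(-41) + (1/4)*(-41)**2) - 49/(1 + (4 - 2)/(-4 + 1)) = (17/4 + 574 + (1/4)*1681) - 49/(1 + 2/(-3)) = (17/4 + 574 + 1681/4) - 49/(1 + 2*(-1/3)) = 1997/2 - 49/(1 - 2/3) = 1997/2 - 49/1/3 = 1997/2 - 49*3 = 1997/2 - 147 = 1703/2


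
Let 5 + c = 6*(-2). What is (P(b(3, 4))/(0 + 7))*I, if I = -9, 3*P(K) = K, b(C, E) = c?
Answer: 51/7 ≈ 7.2857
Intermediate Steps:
c = -17 (c = -5 + 6*(-2) = -5 - 12 = -17)
b(C, E) = -17
P(K) = K/3
(P(b(3, 4))/(0 + 7))*I = (((⅓)*(-17))/(0 + 7))*(-9) = (-17/3/7)*(-9) = ((⅐)*(-17/3))*(-9) = -17/21*(-9) = 51/7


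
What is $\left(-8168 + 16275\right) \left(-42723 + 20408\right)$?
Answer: $-180907705$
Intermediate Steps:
$\left(-8168 + 16275\right) \left(-42723 + 20408\right) = 8107 \left(-22315\right) = -180907705$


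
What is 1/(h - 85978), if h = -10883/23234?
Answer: -23234/1997623735 ≈ -1.1631e-5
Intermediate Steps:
h = -10883/23234 (h = -10883*1/23234 = -10883/23234 ≈ -0.46841)
1/(h - 85978) = 1/(-10883/23234 - 85978) = 1/(-1997623735/23234) = -23234/1997623735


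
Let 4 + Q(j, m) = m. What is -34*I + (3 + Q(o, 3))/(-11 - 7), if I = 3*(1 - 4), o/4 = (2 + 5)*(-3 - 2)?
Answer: 2753/9 ≈ 305.89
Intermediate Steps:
o = -140 (o = 4*((2 + 5)*(-3 - 2)) = 4*(7*(-5)) = 4*(-35) = -140)
Q(j, m) = -4 + m
I = -9 (I = 3*(-3) = -9)
-34*I + (3 + Q(o, 3))/(-11 - 7) = -34*(-9) + (3 + (-4 + 3))/(-11 - 7) = 306 + (3 - 1)/(-18) = 306 + 2*(-1/18) = 306 - ⅑ = 2753/9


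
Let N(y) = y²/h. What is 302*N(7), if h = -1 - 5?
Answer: -7399/3 ≈ -2466.3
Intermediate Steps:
h = -6
N(y) = -y²/6 (N(y) = y²/(-6) = y²*(-⅙) = -y²/6)
302*N(7) = 302*(-⅙*7²) = 302*(-⅙*49) = 302*(-49/6) = -7399/3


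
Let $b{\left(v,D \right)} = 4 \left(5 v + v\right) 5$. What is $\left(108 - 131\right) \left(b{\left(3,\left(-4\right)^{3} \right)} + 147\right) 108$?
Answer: $-1259388$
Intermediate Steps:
$b{\left(v,D \right)} = 120 v$ ($b{\left(v,D \right)} = 4 \cdot 6 v 5 = 24 v 5 = 120 v$)
$\left(108 - 131\right) \left(b{\left(3,\left(-4\right)^{3} \right)} + 147\right) 108 = \left(108 - 131\right) \left(120 \cdot 3 + 147\right) 108 = - 23 \left(360 + 147\right) 108 = \left(-23\right) 507 \cdot 108 = \left(-11661\right) 108 = -1259388$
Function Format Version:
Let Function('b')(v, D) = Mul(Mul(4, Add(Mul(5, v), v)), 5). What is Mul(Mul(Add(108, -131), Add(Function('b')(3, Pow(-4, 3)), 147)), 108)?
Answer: -1259388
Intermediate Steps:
Function('b')(v, D) = Mul(120, v) (Function('b')(v, D) = Mul(Mul(4, Mul(6, v)), 5) = Mul(Mul(24, v), 5) = Mul(120, v))
Mul(Mul(Add(108, -131), Add(Function('b')(3, Pow(-4, 3)), 147)), 108) = Mul(Mul(Add(108, -131), Add(Mul(120, 3), 147)), 108) = Mul(Mul(-23, Add(360, 147)), 108) = Mul(Mul(-23, 507), 108) = Mul(-11661, 108) = -1259388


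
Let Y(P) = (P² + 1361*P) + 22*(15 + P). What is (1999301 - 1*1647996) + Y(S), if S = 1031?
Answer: 2840469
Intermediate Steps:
Y(P) = 330 + P² + 1383*P (Y(P) = (P² + 1361*P) + (330 + 22*P) = 330 + P² + 1383*P)
(1999301 - 1*1647996) + Y(S) = (1999301 - 1*1647996) + (330 + 1031² + 1383*1031) = (1999301 - 1647996) + (330 + 1062961 + 1425873) = 351305 + 2489164 = 2840469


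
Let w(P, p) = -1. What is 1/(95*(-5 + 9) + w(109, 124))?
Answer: 1/379 ≈ 0.0026385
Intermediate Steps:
1/(95*(-5 + 9) + w(109, 124)) = 1/(95*(-5 + 9) - 1) = 1/(95*4 - 1) = 1/(380 - 1) = 1/379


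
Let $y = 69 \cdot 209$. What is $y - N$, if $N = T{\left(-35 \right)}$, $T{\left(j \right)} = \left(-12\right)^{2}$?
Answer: $14277$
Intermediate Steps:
$T{\left(j \right)} = 144$
$N = 144$
$y = 14421$
$y - N = 14421 - 144 = 14277$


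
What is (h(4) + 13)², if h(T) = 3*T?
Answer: 625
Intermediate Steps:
(h(4) + 13)² = (3*4 + 13)² = (12 + 13)² = 25² = 625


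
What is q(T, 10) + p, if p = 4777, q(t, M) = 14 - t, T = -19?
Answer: 4810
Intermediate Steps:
q(T, 10) + p = (14 - 1*(-19)) + 4777 = (14 + 19) + 4777 = 33 + 4777 = 4810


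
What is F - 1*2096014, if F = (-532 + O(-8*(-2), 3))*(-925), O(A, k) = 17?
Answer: -1619639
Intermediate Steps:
F = 476375 (F = (-532 + 17)*(-925) = -515*(-925) = 476375)
F - 1*2096014 = 476375 - 1*2096014 = 476375 - 2096014 = -1619639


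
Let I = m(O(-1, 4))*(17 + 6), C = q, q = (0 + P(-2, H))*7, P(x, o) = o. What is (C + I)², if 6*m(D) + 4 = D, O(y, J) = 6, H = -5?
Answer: 6724/9 ≈ 747.11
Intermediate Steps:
m(D) = -⅔ + D/6
q = -35 (q = (0 - 5)*7 = -5*7 = -35)
C = -35
I = 23/3 (I = (-⅔ + (⅙)*6)*(17 + 6) = (-⅔ + 1)*23 = (⅓)*23 = 23/3 ≈ 7.6667)
(C + I)² = (-35 + 23/3)² = (-82/3)² = 6724/9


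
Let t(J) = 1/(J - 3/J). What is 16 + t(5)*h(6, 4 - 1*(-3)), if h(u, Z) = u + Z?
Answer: 417/22 ≈ 18.955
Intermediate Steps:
h(u, Z) = Z + u
16 + t(5)*h(6, 4 - 1*(-3)) = 16 + (5/(-3 + 5²))*((4 - 1*(-3)) + 6) = 16 + (5/(-3 + 25))*((4 + 3) + 6) = 16 + (5/22)*(7 + 6) = 16 + (5*(1/22))*13 = 16 + (5/22)*13 = 16 + 65/22 = 417/22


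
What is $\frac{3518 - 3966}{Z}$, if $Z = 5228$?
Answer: $- \frac{112}{1307} \approx -0.085692$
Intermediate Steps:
$\frac{3518 - 3966}{Z} = \frac{3518 - 3966}{5228} = \left(-448\right) \frac{1}{5228} = - \frac{112}{1307}$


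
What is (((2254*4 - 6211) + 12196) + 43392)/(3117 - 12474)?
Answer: -58393/9357 ≈ -6.2406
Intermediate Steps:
(((2254*4 - 6211) + 12196) + 43392)/(3117 - 12474) = (((9016 - 6211) + 12196) + 43392)/(-9357) = ((2805 + 12196) + 43392)*(-1/9357) = (15001 + 43392)*(-1/9357) = 58393*(-1/9357) = -58393/9357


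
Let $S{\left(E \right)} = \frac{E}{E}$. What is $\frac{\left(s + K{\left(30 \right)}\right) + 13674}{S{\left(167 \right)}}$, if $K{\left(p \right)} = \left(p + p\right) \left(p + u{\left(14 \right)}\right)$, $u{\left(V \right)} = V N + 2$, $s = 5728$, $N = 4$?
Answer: $24682$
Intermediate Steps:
$S{\left(E \right)} = 1$
$u{\left(V \right)} = 2 + 4 V$ ($u{\left(V \right)} = V 4 + 2 = 4 V + 2 = 2 + 4 V$)
$K{\left(p \right)} = 2 p \left(58 + p\right)$ ($K{\left(p \right)} = \left(p + p\right) \left(p + \left(2 + 4 \cdot 14\right)\right) = 2 p \left(p + \left(2 + 56\right)\right) = 2 p \left(p + 58\right) = 2 p \left(58 + p\right)$)
$\frac{\left(s + K{\left(30 \right)}\right) + 13674}{S{\left(167 \right)}} = \frac{\left(5728 + 2 \cdot 30 \left(58 + 30\right)\right) + 13674}{1} = \left(\left(5728 + 2 \cdot 30 \cdot 88\right) + 13674\right) 1 = \left(\left(5728 + 5280\right) + 13674\right) 1 = \left(11008 + 13674\right) 1 = 24682 \cdot 1 = 24682$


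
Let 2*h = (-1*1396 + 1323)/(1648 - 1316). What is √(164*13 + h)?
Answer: 5*√9399418/332 ≈ 46.172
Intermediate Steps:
h = -73/664 (h = ((-1*1396 + 1323)/(1648 - 1316))/2 = ((-1396 + 1323)/332)/2 = (-73*1/332)/2 = (½)*(-73/332) = -73/664 ≈ -0.10994)
√(164*13 + h) = √(164*13 - 73/664) = √(2132 - 73/664) = √(1415575/664) = 5*√9399418/332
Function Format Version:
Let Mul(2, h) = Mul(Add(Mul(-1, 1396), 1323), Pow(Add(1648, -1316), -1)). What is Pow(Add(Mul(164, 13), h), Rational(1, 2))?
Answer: Mul(Rational(5, 332), Pow(9399418, Rational(1, 2))) ≈ 46.172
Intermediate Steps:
h = Rational(-73, 664) (h = Mul(Rational(1, 2), Mul(Add(Mul(-1, 1396), 1323), Pow(Add(1648, -1316), -1))) = Mul(Rational(1, 2), Mul(Add(-1396, 1323), Pow(332, -1))) = Mul(Rational(1, 2), Mul(-73, Rational(1, 332))) = Mul(Rational(1, 2), Rational(-73, 332)) = Rational(-73, 664) ≈ -0.10994)
Pow(Add(Mul(164, 13), h), Rational(1, 2)) = Pow(Add(Mul(164, 13), Rational(-73, 664)), Rational(1, 2)) = Pow(Add(2132, Rational(-73, 664)), Rational(1, 2)) = Pow(Rational(1415575, 664), Rational(1, 2)) = Mul(Rational(5, 332), Pow(9399418, Rational(1, 2)))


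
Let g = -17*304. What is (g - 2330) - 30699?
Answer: -38197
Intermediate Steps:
g = -5168
(g - 2330) - 30699 = (-5168 - 2330) - 30699 = -7498 - 30699 = -38197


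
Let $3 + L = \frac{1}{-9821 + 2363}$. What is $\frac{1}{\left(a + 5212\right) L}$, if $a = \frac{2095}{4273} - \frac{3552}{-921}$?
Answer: $- \frac{9783486438}{153109022236375} \approx -6.3899 \cdot 10^{-5}$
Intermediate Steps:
$a = \frac{5702397}{1311811}$ ($a = 2095 \cdot \frac{1}{4273} - - \frac{1184}{307} = \frac{2095}{4273} + \frac{1184}{307} = \frac{5702397}{1311811} \approx 4.347$)
$L = - \frac{22375}{7458}$ ($L = -3 + \frac{1}{-9821 + 2363} = -3 + \frac{1}{-7458} = -3 - \frac{1}{7458} = - \frac{22375}{7458} \approx -3.0001$)
$\frac{1}{\left(a + 5212\right) L} = \frac{1}{\left(\frac{5702397}{1311811} + 5212\right) \left(- \frac{22375}{7458}\right)} = \frac{1}{\frac{6842861329}{1311811}} \left(- \frac{7458}{22375}\right) = \frac{1311811}{6842861329} \left(- \frac{7458}{22375}\right) = - \frac{9783486438}{153109022236375}$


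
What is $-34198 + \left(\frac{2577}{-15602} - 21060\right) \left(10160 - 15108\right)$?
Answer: $\frac{812641865780}{7801} \approx 1.0417 \cdot 10^{8}$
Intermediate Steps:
$-34198 + \left(\frac{2577}{-15602} - 21060\right) \left(10160 - 15108\right) = -34198 + \left(2577 \left(- \frac{1}{15602}\right) - 21060\right) \left(-4948\right) = -34198 + \left(- \frac{2577}{15602} - 21060\right) \left(-4948\right) = -34198 - - \frac{812908644378}{7801} = -34198 + \frac{812908644378}{7801} = \frac{812641865780}{7801}$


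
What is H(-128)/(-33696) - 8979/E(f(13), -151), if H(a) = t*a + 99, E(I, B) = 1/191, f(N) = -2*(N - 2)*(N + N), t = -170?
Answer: -57788291203/33696 ≈ -1.7150e+6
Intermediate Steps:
f(N) = -4*N*(-2 + N) (f(N) = -2*(-2 + N)*2*N = -4*N*(-2 + N))
E(I, B) = 1/191
H(a) = 99 - 170*a (H(a) = -170*a + 99 = 99 - 170*a)
H(-128)/(-33696) - 8979/E(f(13), -151) = (99 - 170*(-128))/(-33696) - 8979/1/191 = (99 + 21760)*(-1/33696) - 8979*191 = 21859*(-1/33696) - 1714989 = -21859/33696 - 1714989 = -57788291203/33696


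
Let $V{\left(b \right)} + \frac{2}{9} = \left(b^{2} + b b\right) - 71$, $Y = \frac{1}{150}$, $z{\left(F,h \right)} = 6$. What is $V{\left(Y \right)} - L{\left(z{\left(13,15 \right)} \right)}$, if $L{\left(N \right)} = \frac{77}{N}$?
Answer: $- \frac{157604}{1875} \approx -84.055$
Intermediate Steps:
$Y = \frac{1}{150} \approx 0.0066667$
$V{\left(b \right)} = - \frac{641}{9} + 2 b^{2}$ ($V{\left(b \right)} = - \frac{2}{9} - \left(71 - b^{2} - b b\right) = - \frac{2}{9} + \left(\left(b^{2} + b^{2}\right) - 71\right) = - \frac{2}{9} + \left(2 b^{2} - 71\right) = - \frac{2}{9} + \left(-71 + 2 b^{2}\right) = - \frac{641}{9} + 2 b^{2}$)
$V{\left(Y \right)} - L{\left(z{\left(13,15 \right)} \right)} = \left(- \frac{641}{9} + \frac{2}{22500}\right) - \frac{77}{6} = \left(- \frac{641}{9} + 2 \cdot \frac{1}{22500}\right) - 77 \cdot \frac{1}{6} = \left(- \frac{641}{9} + \frac{1}{11250}\right) - \frac{77}{6} = - \frac{267083}{3750} - \frac{77}{6} = - \frac{157604}{1875}$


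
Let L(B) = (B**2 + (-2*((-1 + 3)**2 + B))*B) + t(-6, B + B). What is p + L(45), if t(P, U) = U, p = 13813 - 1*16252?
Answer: -4734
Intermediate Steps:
p = -2439 (p = 13813 - 16252 = -2439)
L(B) = B**2 + 2*B + B*(-8 - 2*B) (L(B) = (B**2 + (-2*((-1 + 3)**2 + B))*B) + (B + B) = (B**2 + (-2*(2**2 + B))*B) + 2*B = (B**2 + (-2*(4 + B))*B) + 2*B = (B**2 + (-8 - 2*B)*B) + 2*B = (B**2 + B*(-8 - 2*B)) + 2*B = B**2 + 2*B + B*(-8 - 2*B))
p + L(45) = -2439 + 45*(-6 - 1*45) = -2439 + 45*(-6 - 45) = -2439 + 45*(-51) = -2439 - 2295 = -4734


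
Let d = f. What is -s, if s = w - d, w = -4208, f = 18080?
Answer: 22288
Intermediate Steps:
d = 18080
s = -22288 (s = -4208 - 1*18080 = -4208 - 18080 = -22288)
-s = -1*(-22288) = 22288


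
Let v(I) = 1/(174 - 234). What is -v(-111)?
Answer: 1/60 ≈ 0.016667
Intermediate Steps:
v(I) = -1/60 (v(I) = 1/(-60) = -1/60)
-v(-111) = -1*(-1/60) = 1/60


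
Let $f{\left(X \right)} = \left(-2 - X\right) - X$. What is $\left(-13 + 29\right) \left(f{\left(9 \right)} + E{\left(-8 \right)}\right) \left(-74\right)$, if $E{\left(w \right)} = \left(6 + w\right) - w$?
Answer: $16576$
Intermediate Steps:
$E{\left(w \right)} = 6$
$f{\left(X \right)} = -2 - 2 X$
$\left(-13 + 29\right) \left(f{\left(9 \right)} + E{\left(-8 \right)}\right) \left(-74\right) = \left(-13 + 29\right) \left(\left(-2 - 18\right) + 6\right) \left(-74\right) = 16 \left(\left(-2 - 18\right) + 6\right) \left(-74\right) = 16 \left(-20 + 6\right) \left(-74\right) = 16 \left(-14\right) \left(-74\right) = \left(-224\right) \left(-74\right) = 16576$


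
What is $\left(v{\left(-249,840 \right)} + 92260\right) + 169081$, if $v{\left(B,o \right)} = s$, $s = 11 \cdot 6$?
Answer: $261407$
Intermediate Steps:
$s = 66$
$v{\left(B,o \right)} = 66$
$\left(v{\left(-249,840 \right)} + 92260\right) + 169081 = \left(66 + 92260\right) + 169081 = 92326 + 169081 = 261407$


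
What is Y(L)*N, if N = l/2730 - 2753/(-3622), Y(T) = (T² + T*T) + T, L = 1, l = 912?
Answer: 5409477/1648010 ≈ 3.2824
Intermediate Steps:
Y(T) = T + 2*T² (Y(T) = (T² + T²) + T = 2*T² + T = T + 2*T²)
N = 1803159/1648010 (N = 912/2730 - 2753/(-3622) = 912*(1/2730) - 2753*(-1/3622) = 152/455 + 2753/3622 = 1803159/1648010 ≈ 1.0941)
Y(L)*N = (1*(1 + 2*1))*(1803159/1648010) = (1*(1 + 2))*(1803159/1648010) = (1*3)*(1803159/1648010) = 3*(1803159/1648010) = 5409477/1648010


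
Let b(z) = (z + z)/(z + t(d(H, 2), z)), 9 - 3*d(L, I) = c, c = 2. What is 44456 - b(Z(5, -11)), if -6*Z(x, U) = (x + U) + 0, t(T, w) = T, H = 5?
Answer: 222277/5 ≈ 44455.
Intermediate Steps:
d(L, I) = 7/3 (d(L, I) = 3 - ⅓*2 = 3 - ⅔ = 7/3)
Z(x, U) = -U/6 - x/6 (Z(x, U) = -((x + U) + 0)/6 = -((U + x) + 0)/6 = -(U + x)/6 = -U/6 - x/6)
b(z) = 2*z/(7/3 + z) (b(z) = (z + z)/(z + 7/3) = (2*z)/(7/3 + z) = 2*z/(7/3 + z))
44456 - b(Z(5, -11)) = 44456 - 6*(-⅙*(-11) - ⅙*5)/(7 + 3*(-⅙*(-11) - ⅙*5)) = 44456 - 6*(11/6 - ⅚)/(7 + 3*(11/6 - ⅚)) = 44456 - 6/(7 + 3*1) = 44456 - 6/(7 + 3) = 44456 - 6/10 = 44456 - 1*⅗ = 44456 - ⅗ = 222277/5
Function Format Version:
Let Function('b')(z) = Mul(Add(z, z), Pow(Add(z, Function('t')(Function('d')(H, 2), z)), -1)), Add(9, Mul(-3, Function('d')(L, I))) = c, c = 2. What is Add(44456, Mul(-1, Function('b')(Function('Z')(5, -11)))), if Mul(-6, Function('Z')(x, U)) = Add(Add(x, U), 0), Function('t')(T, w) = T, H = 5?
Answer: Rational(222277, 5) ≈ 44455.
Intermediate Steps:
Function('d')(L, I) = Rational(7, 3) (Function('d')(L, I) = Add(3, Mul(Rational(-1, 3), 2)) = Add(3, Rational(-2, 3)) = Rational(7, 3))
Function('Z')(x, U) = Add(Mul(Rational(-1, 6), U), Mul(Rational(-1, 6), x)) (Function('Z')(x, U) = Mul(Rational(-1, 6), Add(Add(x, U), 0)) = Mul(Rational(-1, 6), Add(Add(U, x), 0)) = Mul(Rational(-1, 6), Add(U, x)) = Add(Mul(Rational(-1, 6), U), Mul(Rational(-1, 6), x)))
Function('b')(z) = Mul(2, z, Pow(Add(Rational(7, 3), z), -1)) (Function('b')(z) = Mul(Add(z, z), Pow(Add(z, Rational(7, 3)), -1)) = Mul(Mul(2, z), Pow(Add(Rational(7, 3), z), -1)) = Mul(2, z, Pow(Add(Rational(7, 3), z), -1)))
Add(44456, Mul(-1, Function('b')(Function('Z')(5, -11)))) = Add(44456, Mul(-1, Mul(6, Add(Mul(Rational(-1, 6), -11), Mul(Rational(-1, 6), 5)), Pow(Add(7, Mul(3, Add(Mul(Rational(-1, 6), -11), Mul(Rational(-1, 6), 5)))), -1)))) = Add(44456, Mul(-1, Mul(6, Add(Rational(11, 6), Rational(-5, 6)), Pow(Add(7, Mul(3, Add(Rational(11, 6), Rational(-5, 6)))), -1)))) = Add(44456, Mul(-1, Mul(6, 1, Pow(Add(7, Mul(3, 1)), -1)))) = Add(44456, Mul(-1, Mul(6, 1, Pow(Add(7, 3), -1)))) = Add(44456, Mul(-1, Mul(6, 1, Pow(10, -1)))) = Add(44456, Mul(-1, Mul(6, 1, Rational(1, 10)))) = Add(44456, Mul(-1, Rational(3, 5))) = Add(44456, Rational(-3, 5)) = Rational(222277, 5)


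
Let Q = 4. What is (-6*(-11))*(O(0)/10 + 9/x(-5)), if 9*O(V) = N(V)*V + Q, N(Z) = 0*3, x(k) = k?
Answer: -1738/15 ≈ -115.87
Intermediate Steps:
N(Z) = 0
O(V) = 4/9 (O(V) = (0*V + 4)/9 = (0 + 4)/9 = (⅑)*4 = 4/9)
(-6*(-11))*(O(0)/10 + 9/x(-5)) = (-6*(-11))*((4/9)/10 + 9/(-5)) = 66*((4/9)*(⅒) + 9*(-⅕)) = 66*(2/45 - 9/5) = 66*(-79/45) = -1738/15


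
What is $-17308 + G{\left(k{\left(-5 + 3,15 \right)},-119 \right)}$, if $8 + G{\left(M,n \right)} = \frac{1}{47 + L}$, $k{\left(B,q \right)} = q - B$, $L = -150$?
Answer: $- \frac{1783549}{103} \approx -17316.0$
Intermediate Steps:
$G{\left(M,n \right)} = - \frac{825}{103}$ ($G{\left(M,n \right)} = -8 + \frac{1}{47 - 150} = -8 + \frac{1}{-103} = -8 - \frac{1}{103} = - \frac{825}{103}$)
$-17308 + G{\left(k{\left(-5 + 3,15 \right)},-119 \right)} = -17308 - \frac{825}{103} = - \frac{1783549}{103}$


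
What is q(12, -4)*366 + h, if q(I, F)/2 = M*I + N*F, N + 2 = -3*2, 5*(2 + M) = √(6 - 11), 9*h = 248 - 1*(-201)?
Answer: 53153/9 + 8784*I*√5/5 ≈ 5905.9 + 3928.3*I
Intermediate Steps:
h = 449/9 (h = (248 - 1*(-201))/9 = (248 + 201)/9 = (⅑)*449 = 449/9 ≈ 49.889)
M = -2 + I*√5/5 (M = -2 + √(6 - 11)/5 = -2 + √(-5)/5 = -2 + (I*√5)/5 = -2 + I*√5/5 ≈ -2.0 + 0.44721*I)
N = -8 (N = -2 - 3*2 = -2 - 6 = -8)
q(I, F) = -16*F + 2*I*(-2 + I*√5/5) (q(I, F) = 2*((-2 + I*√5/5)*I - 8*F) = 2*(I*(-2 + I*√5/5) - 8*F) = 2*(-8*F + I*(-2 + I*√5/5)) = -16*F + 2*I*(-2 + I*√5/5))
q(12, -4)*366 + h = (-16*(-4) - ⅖*12*(10 - I*√5))*366 + 449/9 = (64 + (-48 + 24*I*√5/5))*366 + 449/9 = (16 + 24*I*√5/5)*366 + 449/9 = (5856 + 8784*I*√5/5) + 449/9 = 53153/9 + 8784*I*√5/5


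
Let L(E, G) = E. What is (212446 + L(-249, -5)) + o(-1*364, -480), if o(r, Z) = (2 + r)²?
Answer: 343241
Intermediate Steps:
(212446 + L(-249, -5)) + o(-1*364, -480) = (212446 - 249) + (2 - 1*364)² = 212197 + (2 - 364)² = 212197 + (-362)² = 212197 + 131044 = 343241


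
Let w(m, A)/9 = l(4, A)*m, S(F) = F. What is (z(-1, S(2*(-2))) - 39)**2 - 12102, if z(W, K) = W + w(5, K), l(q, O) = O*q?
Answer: 565498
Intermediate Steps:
w(m, A) = 36*A*m (w(m, A) = 9*((A*4)*m) = 9*((4*A)*m) = 9*(4*A*m) = 36*A*m)
z(W, K) = W + 180*K (z(W, K) = W + 36*K*5 = W + 180*K)
(z(-1, S(2*(-2))) - 39)**2 - 12102 = ((-1 + 180*(2*(-2))) - 39)**2 - 12102 = ((-1 + 180*(-4)) - 39)**2 - 12102 = ((-1 - 720) - 39)**2 - 12102 = (-721 - 39)**2 - 12102 = (-760)**2 - 12102 = 577600 - 12102 = 565498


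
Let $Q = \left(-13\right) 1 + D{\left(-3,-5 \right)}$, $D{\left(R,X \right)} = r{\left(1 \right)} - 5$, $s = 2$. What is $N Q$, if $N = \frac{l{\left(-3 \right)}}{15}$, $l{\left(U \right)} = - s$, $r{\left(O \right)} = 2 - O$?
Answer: $\frac{34}{15} \approx 2.2667$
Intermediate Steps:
$l{\left(U \right)} = -2$ ($l{\left(U \right)} = \left(-1\right) 2 = -2$)
$D{\left(R,X \right)} = -4$ ($D{\left(R,X \right)} = \left(2 - 1\right) - 5 = 1 - 5 = -4$)
$N = - \frac{2}{15} \approx -0.13333$
$Q = -17$ ($Q = \left(-13\right) 1 - 4 = -13 - 4 = -17$)
$N Q = \left(- \frac{2}{15}\right) \left(-17\right) = \frac{34}{15}$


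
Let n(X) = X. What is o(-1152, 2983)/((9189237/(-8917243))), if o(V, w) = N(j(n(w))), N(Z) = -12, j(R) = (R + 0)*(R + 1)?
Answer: 1150612/98809 ≈ 11.645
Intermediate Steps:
j(R) = R*(1 + R)
o(V, w) = -12
o(-1152, 2983)/((9189237/(-8917243))) = -12/(9189237/(-8917243)) = -12/(9189237*(-1/8917243)) = -12/(-296427/287653) = -12*(-287653/296427) = 1150612/98809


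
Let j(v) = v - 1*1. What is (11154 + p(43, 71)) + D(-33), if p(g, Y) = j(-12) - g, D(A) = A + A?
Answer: 11032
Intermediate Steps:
D(A) = 2*A
j(v) = -1 + v (j(v) = v - 1 = -1 + v)
p(g, Y) = -13 - g (p(g, Y) = (-1 - 12) - g = -13 - g)
(11154 + p(43, 71)) + D(-33) = (11154 + (-13 - 1*43)) + 2*(-33) = (11154 + (-13 - 43)) - 66 = (11154 - 56) - 66 = 11098 - 66 = 11032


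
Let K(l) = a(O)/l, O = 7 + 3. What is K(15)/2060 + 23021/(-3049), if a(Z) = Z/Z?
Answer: -711345851/94214100 ≈ -7.5503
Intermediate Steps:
O = 10
a(Z) = 1
K(l) = 1/l
K(15)/2060 + 23021/(-3049) = 1/(15*2060) + 23021/(-3049) = (1/15)*(1/2060) + 23021*(-1/3049) = 1/30900 - 23021/3049 = -711345851/94214100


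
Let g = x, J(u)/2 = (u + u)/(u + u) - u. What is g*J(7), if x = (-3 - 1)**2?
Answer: -192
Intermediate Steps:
J(u) = 2 - 2*u (J(u) = 2*((u + u)/(u + u) - u) = 2*((2*u)/((2*u)) - u) = 2*((2*u)*(1/(2*u)) - u) = 2*(1 - u) = 2 - 2*u)
x = 16 (x = (-4)**2 = 16)
g = 16
g*J(7) = 16*(2 - 2*7) = 16*(2 - 14) = 16*(-12) = -192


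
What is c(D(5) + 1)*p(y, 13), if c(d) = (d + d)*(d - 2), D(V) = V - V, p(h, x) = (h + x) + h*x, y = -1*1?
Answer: 2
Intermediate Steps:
y = -1
p(h, x) = h + x + h*x
D(V) = 0
c(d) = 2*d*(-2 + d) (c(d) = (2*d)*(-2 + d) = 2*d*(-2 + d))
c(D(5) + 1)*p(y, 13) = (2*(0 + 1)*(-2 + (0 + 1)))*(-1 + 13 - 1*13) = (2*1*(-2 + 1))*(-1 + 13 - 13) = (2*1*(-1))*(-1) = -2*(-1) = 2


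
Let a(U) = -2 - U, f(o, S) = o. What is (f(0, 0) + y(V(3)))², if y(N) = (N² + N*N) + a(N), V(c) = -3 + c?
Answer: 4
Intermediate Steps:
y(N) = -2 - N + 2*N² (y(N) = (N² + N*N) + (-2 - N) = (N² + N²) + (-2 - N) = 2*N² + (-2 - N) = -2 - N + 2*N²)
(f(0, 0) + y(V(3)))² = (0 + (-2 - (-3 + 3) + 2*(-3 + 3)²))² = (0 + (-2 - 1*0 + 2*0²))² = (0 + (-2 + 0 + 2*0))² = (0 + (-2 + 0 + 0))² = (0 - 2)² = (-2)² = 4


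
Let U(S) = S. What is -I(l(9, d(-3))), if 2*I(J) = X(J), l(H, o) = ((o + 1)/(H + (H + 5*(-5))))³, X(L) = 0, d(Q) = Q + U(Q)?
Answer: 0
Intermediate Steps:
d(Q) = 2*Q (d(Q) = Q + Q = 2*Q)
l(H, o) = (1 + o)³/(-25 + 2*H)³ (l(H, o) = ((1 + o)/(H + (H - 25)))³ = ((1 + o)/(H + (-25 + H)))³ = ((1 + o)/(-25 + 2*H))³ = (1 + o)³/(-25 + 2*H)³)
I(J) = 0 (I(J) = (½)*0 = 0)
-I(l(9, d(-3))) = -1*0 = 0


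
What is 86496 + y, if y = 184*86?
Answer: 102320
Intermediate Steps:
y = 15824
86496 + y = 86496 + 15824 = 102320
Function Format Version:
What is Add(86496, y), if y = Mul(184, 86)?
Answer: 102320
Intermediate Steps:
y = 15824
Add(86496, y) = Add(86496, 15824) = 102320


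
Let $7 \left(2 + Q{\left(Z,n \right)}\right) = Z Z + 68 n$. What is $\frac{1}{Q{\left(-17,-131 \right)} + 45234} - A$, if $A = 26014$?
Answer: $- \frac{8012442063}{308005} \approx -26014.0$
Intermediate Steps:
$Q{\left(Z,n \right)} = -2 + \frac{Z^{2}}{7} + \frac{68 n}{7}$ ($Q{\left(Z,n \right)} = -2 + \frac{Z Z + 68 n}{7} = -2 + \frac{Z^{2} + 68 n}{7} = -2 + \left(\frac{Z^{2}}{7} + \frac{68 n}{7}\right) = -2 + \frac{Z^{2}}{7} + \frac{68 n}{7}$)
$\frac{1}{Q{\left(-17,-131 \right)} + 45234} - A = \frac{1}{\left(-2 + \frac{\left(-17\right)^{2}}{7} + \frac{68}{7} \left(-131\right)\right) + 45234} - 26014 = \frac{1}{\left(-2 + \frac{1}{7} \cdot 289 - \frac{8908}{7}\right) + 45234} - 26014 = \frac{1}{\left(-2 + \frac{289}{7} - \frac{8908}{7}\right) + 45234} - 26014 = \frac{1}{- \frac{8633}{7} + 45234} - 26014 = \frac{1}{\frac{308005}{7}} - 26014 = \frac{7}{308005} - 26014 = - \frac{8012442063}{308005}$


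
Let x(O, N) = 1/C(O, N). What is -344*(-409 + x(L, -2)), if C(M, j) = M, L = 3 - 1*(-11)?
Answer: 984700/7 ≈ 1.4067e+5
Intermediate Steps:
L = 14 (L = 3 + 11 = 14)
x(O, N) = 1/O
-344*(-409 + x(L, -2)) = -344*(-409 + 1/14) = -344*(-5725/14) = 984700/7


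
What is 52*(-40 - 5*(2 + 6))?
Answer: -4160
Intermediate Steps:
52*(-40 - 5*(2 + 6)) = 52*(-40 - 5*8) = 52*(-40 - 40) = 52*(-80) = -4160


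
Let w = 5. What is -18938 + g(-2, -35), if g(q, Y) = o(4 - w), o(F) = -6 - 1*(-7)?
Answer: -18937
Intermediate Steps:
o(F) = 1 (o(F) = -6 + 7 = 1)
g(q, Y) = 1
-18938 + g(-2, -35) = -18938 + 1 = -18937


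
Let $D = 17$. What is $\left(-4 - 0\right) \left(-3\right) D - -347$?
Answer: $551$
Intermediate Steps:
$\left(-4 - 0\right) \left(-3\right) D - -347 = \left(-4 - 0\right) \left(-3\right) 17 - -347 = \left(-4 + 0\right) \left(-3\right) 17 + 347 = \left(-4\right) \left(-3\right) 17 + 347 = 12 \cdot 17 + 347 = 204 + 347 = 551$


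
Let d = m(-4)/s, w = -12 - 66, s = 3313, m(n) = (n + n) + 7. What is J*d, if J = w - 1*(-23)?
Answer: 55/3313 ≈ 0.016601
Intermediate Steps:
m(n) = 7 + 2*n (m(n) = 2*n + 7 = 7 + 2*n)
w = -78
d = -1/3313 (d = (7 + 2*(-4))/3313 = (7 - 8)*(1/3313) = -1*1/3313 = -1/3313 ≈ -0.00030184)
J = -55 (J = -78 - 1*(-23) = -78 + 23 = -55)
J*d = -55*(-1/3313) = 55/3313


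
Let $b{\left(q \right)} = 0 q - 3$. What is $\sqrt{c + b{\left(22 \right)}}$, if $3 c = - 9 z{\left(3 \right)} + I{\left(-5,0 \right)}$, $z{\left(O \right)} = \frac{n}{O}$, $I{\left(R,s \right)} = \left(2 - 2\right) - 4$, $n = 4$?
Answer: $\frac{5 i \sqrt{3}}{3} \approx 2.8868 i$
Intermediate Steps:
$I{\left(R,s \right)} = -4$ ($I{\left(R,s \right)} = 0 - 4 = -4$)
$z{\left(O \right)} = \frac{4}{O}$
$c = - \frac{16}{3}$ ($c = \frac{- 9 \cdot \frac{4}{3} - 4}{3} = \frac{- 9 \cdot 4 \cdot \frac{1}{3} - 4}{3} = \frac{\left(-9\right) \frac{4}{3} - 4}{3} = \frac{-12 - 4}{3} = \frac{1}{3} \left(-16\right) = - \frac{16}{3} \approx -5.3333$)
$b{\left(q \right)} = -3$ ($b{\left(q \right)} = 0 - 3 = -3$)
$\sqrt{c + b{\left(22 \right)}} = \sqrt{- \frac{16}{3} - 3} = \sqrt{- \frac{25}{3}} = \frac{5 i \sqrt{3}}{3}$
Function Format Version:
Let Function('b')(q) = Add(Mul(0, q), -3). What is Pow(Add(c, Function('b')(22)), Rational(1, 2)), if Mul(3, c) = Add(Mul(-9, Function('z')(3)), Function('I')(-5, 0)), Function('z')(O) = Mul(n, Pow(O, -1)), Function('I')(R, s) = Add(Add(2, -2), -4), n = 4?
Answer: Mul(Rational(5, 3), I, Pow(3, Rational(1, 2))) ≈ Mul(2.8868, I)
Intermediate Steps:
Function('I')(R, s) = -4 (Function('I')(R, s) = Add(0, -4) = -4)
Function('z')(O) = Mul(4, Pow(O, -1))
c = Rational(-16, 3) (c = Mul(Rational(1, 3), Add(Mul(-9, Mul(4, Pow(3, -1))), -4)) = Mul(Rational(1, 3), Add(Mul(-9, Mul(4, Rational(1, 3))), -4)) = Mul(Rational(1, 3), Add(Mul(-9, Rational(4, 3)), -4)) = Mul(Rational(1, 3), Add(-12, -4)) = Mul(Rational(1, 3), -16) = Rational(-16, 3) ≈ -5.3333)
Function('b')(q) = -3 (Function('b')(q) = Add(0, -3) = -3)
Pow(Add(c, Function('b')(22)), Rational(1, 2)) = Pow(Add(Rational(-16, 3), -3), Rational(1, 2)) = Pow(Rational(-25, 3), Rational(1, 2)) = Mul(Rational(5, 3), I, Pow(3, Rational(1, 2)))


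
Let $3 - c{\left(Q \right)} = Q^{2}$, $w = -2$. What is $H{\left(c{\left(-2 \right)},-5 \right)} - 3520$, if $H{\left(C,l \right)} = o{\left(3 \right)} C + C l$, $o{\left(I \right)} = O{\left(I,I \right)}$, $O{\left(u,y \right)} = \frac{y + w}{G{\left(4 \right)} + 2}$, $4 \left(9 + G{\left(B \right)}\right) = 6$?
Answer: $- \frac{38663}{11} \approx -3514.8$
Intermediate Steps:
$G{\left(B \right)} = - \frac{15}{2}$ ($G{\left(B \right)} = -9 + \frac{1}{4} \cdot 6 = -9 + \frac{3}{2} = - \frac{15}{2}$)
$O{\left(u,y \right)} = \frac{4}{11} - \frac{2 y}{11}$ ($O{\left(u,y \right)} = \frac{y - 2}{- \frac{15}{2} + 2} = \frac{-2 + y}{- \frac{11}{2}} = \left(-2 + y\right) \left(- \frac{2}{11}\right) = \frac{4}{11} - \frac{2 y}{11}$)
$o{\left(I \right)} = \frac{4}{11} - \frac{2 I}{11}$
$c{\left(Q \right)} = 3 - Q^{2}$
$H{\left(C,l \right)} = - \frac{2 C}{11} + C l$ ($H{\left(C,l \right)} = \left(\frac{4}{11} - \frac{6}{11}\right) C + C l = - \frac{2 C}{11} + C l$)
$H{\left(c{\left(-2 \right)},-5 \right)} - 3520 = \frac{\left(3 - \left(-2\right)^{2}\right) \left(-2 + 11 \left(-5\right)\right)}{11} - 3520 = \frac{\left(3 - 4\right) \left(-2 - 55\right)}{11} - 3520 = \frac{1}{11} \left(3 - 4\right) \left(-57\right) - 3520 = \frac{1}{11} \left(-1\right) \left(-57\right) - 3520 = \frac{57}{11} - 3520 = - \frac{38663}{11}$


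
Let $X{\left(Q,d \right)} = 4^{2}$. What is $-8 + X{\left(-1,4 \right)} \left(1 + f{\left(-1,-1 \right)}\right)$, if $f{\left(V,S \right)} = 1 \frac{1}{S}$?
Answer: $-8$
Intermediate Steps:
$f{\left(V,S \right)} = \frac{1}{S}$
$X{\left(Q,d \right)} = 16$
$-8 + X{\left(-1,4 \right)} \left(1 + f{\left(-1,-1 \right)}\right) = -8 + 16 \left(1 + \frac{1}{-1}\right) = -8 + 16 \left(1 - 1\right) = -8 + 16 \cdot 0 = -8 + 0 = -8$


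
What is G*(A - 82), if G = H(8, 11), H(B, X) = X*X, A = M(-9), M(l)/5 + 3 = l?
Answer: -17182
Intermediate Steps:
M(l) = -15 + 5*l
A = -60 (A = -15 + 5*(-9) = -15 - 45 = -60)
H(B, X) = X²
G = 121 (G = 11² = 121)
G*(A - 82) = 121*(-60 - 82) = 121*(-142) = -17182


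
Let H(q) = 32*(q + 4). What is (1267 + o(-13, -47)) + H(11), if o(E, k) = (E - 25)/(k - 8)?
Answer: 96123/55 ≈ 1747.7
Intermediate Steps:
H(q) = 128 + 32*q (H(q) = 32*(4 + q) = 128 + 32*q)
o(E, k) = (-25 + E)/(-8 + k)
(1267 + o(-13, -47)) + H(11) = (1267 + (-25 - 13)/(-8 - 47)) + (128 + 32*11) = (1267 - 38/(-55)) + (128 + 352) = (1267 - 1/55*(-38)) + 480 = (1267 + 38/55) + 480 = 69723/55 + 480 = 96123/55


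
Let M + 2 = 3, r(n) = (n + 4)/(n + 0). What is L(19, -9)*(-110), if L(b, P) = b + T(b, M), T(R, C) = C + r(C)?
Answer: -2750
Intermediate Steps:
r(n) = (4 + n)/n
M = 1 (M = -2 + 3 = 1)
T(R, C) = C + (4 + C)/C
L(b, P) = 6 + b (L(b, P) = b + (1 + 1 + 4/1) = b + (1 + 1 + 4*1) = b + (1 + 1 + 4) = b + 6 = 6 + b)
L(19, -9)*(-110) = (6 + 19)*(-110) = 25*(-110) = -2750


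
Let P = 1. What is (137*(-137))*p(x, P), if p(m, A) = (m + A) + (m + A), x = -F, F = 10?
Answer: 337842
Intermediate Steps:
x = -10 (x = -1*10 = -10)
p(m, A) = 2*A + 2*m (p(m, A) = (A + m) + (A + m) = 2*A + 2*m)
(137*(-137))*p(x, P) = (137*(-137))*(2*1 + 2*(-10)) = -18769*(2 - 20) = -18769*(-18) = 337842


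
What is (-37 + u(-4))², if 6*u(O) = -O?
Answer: 11881/9 ≈ 1320.1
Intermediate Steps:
u(O) = -O/6 (u(O) = (-O)/6 = -O/6)
(-37 + u(-4))² = (-37 - ⅙*(-4))² = (-37 + ⅔)² = (-109/3)² = 11881/9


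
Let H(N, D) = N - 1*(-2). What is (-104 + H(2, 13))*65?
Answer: -6500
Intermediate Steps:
H(N, D) = 2 + N (H(N, D) = N + 2 = 2 + N)
(-104 + H(2, 13))*65 = (-104 + (2 + 2))*65 = (-104 + 4)*65 = -100*65 = -6500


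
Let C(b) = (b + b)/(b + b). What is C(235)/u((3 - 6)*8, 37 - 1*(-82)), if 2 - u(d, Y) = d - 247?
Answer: 1/273 ≈ 0.0036630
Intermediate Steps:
C(b) = 1 (C(b) = (2*b)/((2*b)) = (2*b)*(1/(2*b)) = 1)
u(d, Y) = 249 - d (u(d, Y) = 2 - (d - 247) = 2 - (-247 + d) = 2 + (247 - d) = 249 - d)
C(235)/u((3 - 6)*8, 37 - 1*(-82)) = 1/(249 - (3 - 6)*8) = 1/(249 - (-3)*8) = 1/(249 - 1*(-24)) = 1/(249 + 24) = 1/273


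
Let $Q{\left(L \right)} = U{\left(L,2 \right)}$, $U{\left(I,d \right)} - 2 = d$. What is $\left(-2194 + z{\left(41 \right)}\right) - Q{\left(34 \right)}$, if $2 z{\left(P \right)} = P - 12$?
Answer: $- \frac{4367}{2} \approx -2183.5$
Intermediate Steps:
$U{\left(I,d \right)} = 2 + d$
$z{\left(P \right)} = -6 + \frac{P}{2}$ ($z{\left(P \right)} = \frac{P - 12}{2} = \frac{-12 + P}{2} = -6 + \frac{P}{2}$)
$Q{\left(L \right)} = 4$ ($Q{\left(L \right)} = 2 + 2 = 4$)
$\left(-2194 + z{\left(41 \right)}\right) - Q{\left(34 \right)} = \left(-2194 + \left(-6 + \frac{1}{2} \cdot 41\right)\right) - 4 = \left(-2194 + \left(-6 + \frac{41}{2}\right)\right) - 4 = \left(-2194 + \frac{29}{2}\right) - 4 = - \frac{4359}{2} - 4 = - \frac{4367}{2}$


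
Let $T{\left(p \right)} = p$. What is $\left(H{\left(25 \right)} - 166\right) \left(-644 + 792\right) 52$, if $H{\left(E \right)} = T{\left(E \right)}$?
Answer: $-1085136$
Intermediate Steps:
$H{\left(E \right)} = E$
$\left(H{\left(25 \right)} - 166\right) \left(-644 + 792\right) 52 = \left(25 - 166\right) \left(-644 + 792\right) 52 = \left(-141\right) 148 \cdot 52 = \left(-20868\right) 52 = -1085136$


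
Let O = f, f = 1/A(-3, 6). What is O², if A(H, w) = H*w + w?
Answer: 1/144 ≈ 0.0069444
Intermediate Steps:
A(H, w) = w + H*w
f = -1/12 (f = 1/(6*(1 - 3)) = 1/(6*(-2)) = 1/(-12) = -1/12 ≈ -0.083333)
O = -1/12 ≈ -0.083333
O² = (-1/12)² = 1/144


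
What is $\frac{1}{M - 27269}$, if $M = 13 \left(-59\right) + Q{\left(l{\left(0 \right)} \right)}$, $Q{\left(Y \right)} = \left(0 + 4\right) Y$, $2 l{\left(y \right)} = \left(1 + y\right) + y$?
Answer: $- \frac{1}{28034} \approx -3.5671 \cdot 10^{-5}$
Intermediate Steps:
$l{\left(y \right)} = \frac{1}{2} + y$ ($l{\left(y \right)} = \frac{\left(1 + y\right) + y}{2} = \frac{1 + 2 y}{2} = \frac{1}{2} + y$)
$Q{\left(Y \right)} = 4 Y$
$M = -765$ ($M = 13 \left(-59\right) + 4 \left(\frac{1}{2} + 0\right) = -767 + 4 \cdot \frac{1}{2} = -767 + 2 = -765$)
$\frac{1}{M - 27269} = \frac{1}{-765 - 27269} = \frac{1}{-28034} = - \frac{1}{28034}$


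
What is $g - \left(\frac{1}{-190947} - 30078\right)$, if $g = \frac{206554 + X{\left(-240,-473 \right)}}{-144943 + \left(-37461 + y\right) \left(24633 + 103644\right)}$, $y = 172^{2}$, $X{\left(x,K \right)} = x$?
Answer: $\frac{2902042238643263333}{96483883829892} \approx 30078.0$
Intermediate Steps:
$y = 29584$
$g = - \frac{103157}{505291436}$ ($g = \frac{206554 - 240}{-144943 + \left(-37461 + 29584\right) \left(24633 + 103644\right)} = \frac{206314}{-144943 - 1010437929} = \frac{206314}{-1010582872} = 206314 \left(- \frac{1}{1010582872}\right) = - \frac{103157}{505291436} \approx -0.00020415$)
$g - \left(\frac{1}{-190947} - 30078\right) = - \frac{103157}{505291436} - \left(\frac{1}{-190947} - 30078\right) = - \frac{103157}{505291436} - \left(- \frac{1}{190947} - 30078\right) = - \frac{103157}{505291436} - - \frac{5743303867}{190947} = - \frac{103157}{505291436} + \frac{5743303867}{190947} = \frac{2902042238643263333}{96483883829892}$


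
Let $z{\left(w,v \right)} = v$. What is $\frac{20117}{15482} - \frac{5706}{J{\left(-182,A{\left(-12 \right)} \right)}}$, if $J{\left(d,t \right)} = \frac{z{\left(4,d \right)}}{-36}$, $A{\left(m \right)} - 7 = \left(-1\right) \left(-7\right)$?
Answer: $- \frac{1588294609}{1408862} \approx -1127.4$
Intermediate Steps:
$A{\left(m \right)} = 14$ ($A{\left(m \right)} = 7 - -7 = 7 + 7 = 14$)
$J{\left(d,t \right)} = - \frac{d}{36}$ ($J{\left(d,t \right)} = \frac{d}{-36} = d \left(- \frac{1}{36}\right) = - \frac{d}{36}$)
$\frac{20117}{15482} - \frac{5706}{J{\left(-182,A{\left(-12 \right)} \right)}} = \frac{20117}{15482} - \frac{5706}{\left(- \frac{1}{36}\right) \left(-182\right)} = 20117 \cdot \frac{1}{15482} - \frac{5706}{\frac{91}{18}} = \frac{20117}{15482} - \frac{102708}{91} = - \frac{1588294609}{1408862}$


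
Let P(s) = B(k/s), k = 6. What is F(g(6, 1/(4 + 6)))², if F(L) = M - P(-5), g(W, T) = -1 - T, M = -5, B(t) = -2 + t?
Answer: 81/25 ≈ 3.2400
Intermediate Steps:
P(s) = -2 + 6/s
F(L) = -9/5 (F(L) = -5 - (-2 + 6/(-5)) = -5 - (-2 + 6*(-⅕)) = -5 - (-2 - 6/5) = -5 - 1*(-16/5) = -5 + 16/5 = -9/5)
F(g(6, 1/(4 + 6)))² = (-9/5)² = 81/25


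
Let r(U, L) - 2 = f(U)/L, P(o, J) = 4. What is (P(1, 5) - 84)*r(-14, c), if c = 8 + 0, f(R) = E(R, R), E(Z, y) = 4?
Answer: -200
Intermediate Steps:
f(R) = 4
c = 8
r(U, L) = 2 + 4/L
(P(1, 5) - 84)*r(-14, c) = (4 - 84)*(2 + 4/8) = -80*(2 + 4*(⅛)) = -80*(2 + ½) = -80*5/2 = -200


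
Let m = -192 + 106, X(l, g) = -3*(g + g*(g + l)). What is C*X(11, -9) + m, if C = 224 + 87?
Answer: 25105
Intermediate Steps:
X(l, g) = -3*g - 3*g*(g + l)
m = -86
C = 311
C*X(11, -9) + m = 311*(-3*(-9)*(1 - 9 + 11)) - 86 = 311*(-3*(-9)*3) - 86 = 311*81 - 86 = 25191 - 86 = 25105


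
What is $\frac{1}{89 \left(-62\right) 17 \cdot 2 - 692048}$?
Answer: $- \frac{1}{879660} \approx -1.1368 \cdot 10^{-6}$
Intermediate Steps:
$\frac{1}{89 \left(-62\right) 17 \cdot 2 - 692048} = \frac{1}{\left(-5518\right) 34 - 692048} = \frac{1}{-187612 - 692048} = \frac{1}{-879660} = - \frac{1}{879660}$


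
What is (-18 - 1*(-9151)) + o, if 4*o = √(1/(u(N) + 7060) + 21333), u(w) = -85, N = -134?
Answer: 9133 + √1153181989/930 ≈ 9169.5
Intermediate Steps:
o = √1153181989/930 (o = √(1/(-85 + 7060) + 21333)/4 = √(1/6975 + 21333)/4 = √(148797676/6975)/4 = (2*√1153181989/465)/4 = √1153181989/930 ≈ 36.515)
(-18 - 1*(-9151)) + o = (-18 - 1*(-9151)) + √1153181989/930 = (-18 + 9151) + √1153181989/930 = 9133 + √1153181989/930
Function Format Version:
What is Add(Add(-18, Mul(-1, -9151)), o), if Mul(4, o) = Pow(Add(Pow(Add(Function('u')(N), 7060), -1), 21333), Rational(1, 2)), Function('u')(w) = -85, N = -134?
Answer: Add(9133, Mul(Rational(1, 930), Pow(1153181989, Rational(1, 2)))) ≈ 9169.5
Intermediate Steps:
o = Mul(Rational(1, 930), Pow(1153181989, Rational(1, 2))) (o = Mul(Rational(1, 4), Pow(Add(Pow(Add(-85, 7060), -1), 21333), Rational(1, 2))) = Mul(Rational(1, 4), Pow(Add(Pow(6975, -1), 21333), Rational(1, 2))) = Mul(Rational(1, 4), Pow(Add(Rational(1, 6975), 21333), Rational(1, 2))) = Mul(Rational(1, 4), Pow(Rational(148797676, 6975), Rational(1, 2))) = Mul(Rational(1, 4), Mul(Rational(2, 465), Pow(1153181989, Rational(1, 2)))) = Mul(Rational(1, 930), Pow(1153181989, Rational(1, 2))) ≈ 36.515)
Add(Add(-18, Mul(-1, -9151)), o) = Add(Add(-18, Mul(-1, -9151)), Mul(Rational(1, 930), Pow(1153181989, Rational(1, 2)))) = Add(Add(-18, 9151), Mul(Rational(1, 930), Pow(1153181989, Rational(1, 2)))) = Add(9133, Mul(Rational(1, 930), Pow(1153181989, Rational(1, 2))))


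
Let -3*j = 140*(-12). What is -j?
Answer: -560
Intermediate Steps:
j = 560 (j = -140*(-12)/3 = -⅓*(-1680) = 560)
-j = -1*560 = -560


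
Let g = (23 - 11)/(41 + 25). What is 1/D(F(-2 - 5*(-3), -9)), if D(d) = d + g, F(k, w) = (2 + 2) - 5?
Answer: -11/9 ≈ -1.2222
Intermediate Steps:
F(k, w) = -1 (F(k, w) = 4 - 5 = -1)
g = 2/11 (g = 12/66 = 12*(1/66) = 2/11 ≈ 0.18182)
D(d) = 2/11 + d (D(d) = d + 2/11 = 2/11 + d)
1/D(F(-2 - 5*(-3), -9)) = 1/(2/11 - 1) = 1/(-9/11) = -11/9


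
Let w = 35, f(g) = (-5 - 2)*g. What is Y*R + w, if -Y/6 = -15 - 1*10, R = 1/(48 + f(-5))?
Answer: 3055/83 ≈ 36.807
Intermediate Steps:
f(g) = -7*g
R = 1/83 (R = 1/(48 - 7*(-5)) = 1/(48 + 35) = 1/83 ≈ 0.012048)
Y = 150 (Y = -6*(-15 - 1*10) = -6*(-15 - 10) = -6*(-25) = 150)
Y*R + w = 150*(1/83) + 35 = 150/83 + 35 = 3055/83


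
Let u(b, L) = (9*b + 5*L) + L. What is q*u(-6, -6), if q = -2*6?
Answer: 1080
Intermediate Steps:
u(b, L) = 6*L + 9*b (u(b, L) = (5*L + 9*b) + L = 6*L + 9*b)
q = -12
q*u(-6, -6) = -12*(6*(-6) + 9*(-6)) = -12*(-36 - 54) = -12*(-90) = 1080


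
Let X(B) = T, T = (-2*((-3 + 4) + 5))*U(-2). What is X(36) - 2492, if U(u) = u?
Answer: -2468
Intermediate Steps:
T = 24 (T = -2*((-3 + 4) + 5)*(-2) = -2*(1 + 5)*(-2) = -2*6*(-2) = -12*(-2) = 24)
X(B) = 24
X(36) - 2492 = 24 - 2492 = -2468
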